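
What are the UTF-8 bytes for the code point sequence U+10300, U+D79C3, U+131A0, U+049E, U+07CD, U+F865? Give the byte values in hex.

F0 90 8C 80 F3 97 A7 83 F0 93 86 A0 D2 9E DF 8D EF A1 A5

U+10300: 4-byte form → F0 90 8C 80.
U+D79C3: 4-byte form → F3 97 A7 83.
U+131A0: 4-byte form → F0 93 86 A0.
U+049E: 2-byte form → D2 9E.
U+07CD: 2-byte form → DF 8D.
U+F865: 3-byte form → EF A1 A5.
Concatenated (19 bytes): F0 90 8C 80 F3 97 A7 83 F0 93 86 A0 D2 9E DF 8D EF A1 A5.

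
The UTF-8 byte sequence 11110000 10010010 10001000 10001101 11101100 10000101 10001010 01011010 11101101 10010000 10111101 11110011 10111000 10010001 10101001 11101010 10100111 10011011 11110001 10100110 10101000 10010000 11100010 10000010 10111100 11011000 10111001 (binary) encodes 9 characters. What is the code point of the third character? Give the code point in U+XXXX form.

U+005A

Offset 0: leading byte 0xF0 = 11110000 → 4-byte char #1 = F0 92 88 8D.
Offset 4: leading byte 0xEC = 11101100 → 3-byte char #2 = EC 85 8A.
Offset 7: leading byte 0x5A = 01011010 → 1-byte char #3 = 5A.
Leading byte 0x5A = 01011010 matches 0xxxxxxx → 1-byte sequence.
Byte 1: 0x5A = 01011010, payload 1011010 (7 bits).
Concatenate: 1011010 = 0x5A (7 bits → U+005A).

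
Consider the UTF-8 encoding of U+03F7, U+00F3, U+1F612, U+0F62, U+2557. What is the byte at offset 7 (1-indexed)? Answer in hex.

0x98

1-indexed offset 7 is 0-indexed offset 6.
U+03F7 → 2-byte form CF B7 at offsets 0–1.
U+00F3 → 2-byte form C3 B3 at offsets 2–3.
U+1F612 → 4-byte form F0 9F 98 92 at offsets 4–7.
Offset 6 falls in char 3's range; it's byte 3 of F0 9F 98 92 = 0x98.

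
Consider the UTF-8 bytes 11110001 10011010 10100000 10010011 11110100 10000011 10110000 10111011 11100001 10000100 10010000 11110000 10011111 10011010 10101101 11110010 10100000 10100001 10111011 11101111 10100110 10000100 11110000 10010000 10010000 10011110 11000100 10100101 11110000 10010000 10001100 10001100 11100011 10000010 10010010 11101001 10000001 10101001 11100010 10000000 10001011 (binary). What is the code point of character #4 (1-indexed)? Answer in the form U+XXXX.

U+1F6AD

Offset 0: leading byte 0xF1 = 11110001 → 4-byte char #1 = F1 9A A0 93.
Offset 4: leading byte 0xF4 = 11110100 → 4-byte char #2 = F4 83 B0 BB.
Offset 8: leading byte 0xE1 = 11100001 → 3-byte char #3 = E1 84 90.
Offset 11: leading byte 0xF0 = 11110000 → 4-byte char #4 = F0 9F 9A AD.
Leading byte 0xF0 = 11110000 matches 11110xxx → 4-byte sequence.
Byte 1: 0xF0 = 11110000, payload 000 (3 bits).
Byte 2: 0x9F = 10011111 (10xxxxxx ✓), payload 011111.
Byte 3: 0x9A = 10011010 (10xxxxxx ✓), payload 011010.
Byte 4: 0xAD = 10101101 (10xxxxxx ✓), payload 101101.
Concatenate: 000011111011010101101 = 0x1F6AD (21 bits → U+1F6AD).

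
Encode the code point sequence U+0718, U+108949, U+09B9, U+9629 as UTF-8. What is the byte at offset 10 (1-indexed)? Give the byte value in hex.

1-indexed offset 10 is 0-indexed offset 9.
U+0718 → 2-byte form DC 98 at offsets 0–1.
U+108949 → 4-byte form F4 88 A5 89 at offsets 2–5.
U+09B9 → 3-byte form E0 A6 B9 at offsets 6–8.
U+9629 → 3-byte form E9 98 A9 at offsets 9–11.
Offset 9 falls in char 4's range; it's byte 1 of E9 98 A9 = 0xE9.

0xE9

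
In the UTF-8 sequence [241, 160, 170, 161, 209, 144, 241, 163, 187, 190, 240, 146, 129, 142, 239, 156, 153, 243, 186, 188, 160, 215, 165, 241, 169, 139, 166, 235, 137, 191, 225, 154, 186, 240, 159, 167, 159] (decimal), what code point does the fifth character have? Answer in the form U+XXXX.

Offset 0: leading byte 0xF1 = 11110001 → 4-byte char #1 = F1 A0 AA A1.
Offset 4: leading byte 0xD1 = 11010001 → 2-byte char #2 = D1 90.
Offset 6: leading byte 0xF1 = 11110001 → 4-byte char #3 = F1 A3 BB BE.
Offset 10: leading byte 0xF0 = 11110000 → 4-byte char #4 = F0 92 81 8E.
Offset 14: leading byte 0xEF = 11101111 → 3-byte char #5 = EF 9C 99.
Leading byte 0xEF = 11101111 matches 1110xxxx → 3-byte sequence.
Byte 1: 0xEF = 11101111, payload 1111 (4 bits).
Byte 2: 0x9C = 10011100 (10xxxxxx ✓), payload 011100.
Byte 3: 0x99 = 10011001 (10xxxxxx ✓), payload 011001.
Concatenate: 1111011100011001 = 0xF719 (16 bits → U+F719).

U+F719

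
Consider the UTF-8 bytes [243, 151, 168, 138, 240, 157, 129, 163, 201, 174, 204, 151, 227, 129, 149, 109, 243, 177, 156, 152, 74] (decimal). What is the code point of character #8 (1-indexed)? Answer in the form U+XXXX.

U+004A

Offset 0: leading byte 0xF3 = 11110011 → 4-byte char #1 = F3 97 A8 8A.
Offset 4: leading byte 0xF0 = 11110000 → 4-byte char #2 = F0 9D 81 A3.
Offset 8: leading byte 0xC9 = 11001001 → 2-byte char #3 = C9 AE.
Offset 10: leading byte 0xCC = 11001100 → 2-byte char #4 = CC 97.
Offset 12: leading byte 0xE3 = 11100011 → 3-byte char #5 = E3 81 95.
Offset 15: leading byte 0x6D = 01101101 → 1-byte char #6 = 6D.
Offset 16: leading byte 0xF3 = 11110011 → 4-byte char #7 = F3 B1 9C 98.
Offset 20: leading byte 0x4A = 01001010 → 1-byte char #8 = 4A.
Leading byte 0x4A = 01001010 matches 0xxxxxxx → 1-byte sequence.
Byte 1: 0x4A = 01001010, payload 1001010 (7 bits).
Concatenate: 1001010 = 0x4A (7 bits → U+004A).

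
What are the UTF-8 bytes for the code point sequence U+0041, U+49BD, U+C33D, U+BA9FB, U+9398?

41 E4 A6 BD EC 8C BD F2 BA A7 BB E9 8E 98

U+0041: 1-byte form → 41.
U+49BD: 3-byte form → E4 A6 BD.
U+C33D: 3-byte form → EC 8C BD.
U+BA9FB: 4-byte form → F2 BA A7 BB.
U+9398: 3-byte form → E9 8E 98.
Concatenated (14 bytes): 41 E4 A6 BD EC 8C BD F2 BA A7 BB E9 8E 98.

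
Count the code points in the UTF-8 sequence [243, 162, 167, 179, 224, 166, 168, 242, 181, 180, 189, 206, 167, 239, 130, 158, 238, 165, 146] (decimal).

Byte at offset 0: 0xF3 = 11110011 → 4-byte char (#1). Advance 4.
Byte at offset 4: 0xE0 = 11100000 → 3-byte char (#2). Advance 3.
Byte at offset 7: 0xF2 = 11110010 → 4-byte char (#3). Advance 4.
Byte at offset 11: 0xCE = 11001110 → 2-byte char (#4). Advance 2.
Byte at offset 13: 0xEF = 11101111 → 3-byte char (#5). Advance 3.
Byte at offset 16: 0xEE = 11101110 → 3-byte char (#6). Advance 3.
Reached end at offset 19 after 6 code points.

6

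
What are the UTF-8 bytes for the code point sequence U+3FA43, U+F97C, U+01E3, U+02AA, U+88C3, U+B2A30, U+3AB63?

F0 BF A9 83 EF A5 BC C7 A3 CA AA E8 A3 83 F2 B2 A8 B0 F0 BA AD A3

U+3FA43: 4-byte form → F0 BF A9 83.
U+F97C: 3-byte form → EF A5 BC.
U+01E3: 2-byte form → C7 A3.
U+02AA: 2-byte form → CA AA.
U+88C3: 3-byte form → E8 A3 83.
U+B2A30: 4-byte form → F2 B2 A8 B0.
U+3AB63: 4-byte form → F0 BA AD A3.
Concatenated (22 bytes): F0 BF A9 83 EF A5 BC C7 A3 CA AA E8 A3 83 F2 B2 A8 B0 F0 BA AD A3.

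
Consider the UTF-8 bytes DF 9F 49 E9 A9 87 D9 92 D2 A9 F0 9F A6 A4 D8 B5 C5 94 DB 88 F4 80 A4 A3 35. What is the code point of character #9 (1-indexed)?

Offset 0: leading byte 0xDF = 11011111 → 2-byte char #1 = DF 9F.
Offset 2: leading byte 0x49 = 01001001 → 1-byte char #2 = 49.
Offset 3: leading byte 0xE9 = 11101001 → 3-byte char #3 = E9 A9 87.
Offset 6: leading byte 0xD9 = 11011001 → 2-byte char #4 = D9 92.
Offset 8: leading byte 0xD2 = 11010010 → 2-byte char #5 = D2 A9.
Offset 10: leading byte 0xF0 = 11110000 → 4-byte char #6 = F0 9F A6 A4.
Offset 14: leading byte 0xD8 = 11011000 → 2-byte char #7 = D8 B5.
Offset 16: leading byte 0xC5 = 11000101 → 2-byte char #8 = C5 94.
Offset 18: leading byte 0xDB = 11011011 → 2-byte char #9 = DB 88.
Leading byte 0xDB = 11011011 matches 110xxxxx → 2-byte sequence.
Byte 1: 0xDB = 11011011, payload 11011 (5 bits).
Byte 2: 0x88 = 10001000 (10xxxxxx ✓), payload 001000.
Concatenate: 11011001000 = 0x6C8 (11 bits → U+06C8).

U+06C8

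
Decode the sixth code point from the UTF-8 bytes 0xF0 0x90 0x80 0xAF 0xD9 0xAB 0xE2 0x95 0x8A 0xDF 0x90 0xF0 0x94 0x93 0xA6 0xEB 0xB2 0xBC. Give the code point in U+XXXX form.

U+BCBC

Offset 0: leading byte 0xF0 = 11110000 → 4-byte char #1 = F0 90 80 AF.
Offset 4: leading byte 0xD9 = 11011001 → 2-byte char #2 = D9 AB.
Offset 6: leading byte 0xE2 = 11100010 → 3-byte char #3 = E2 95 8A.
Offset 9: leading byte 0xDF = 11011111 → 2-byte char #4 = DF 90.
Offset 11: leading byte 0xF0 = 11110000 → 4-byte char #5 = F0 94 93 A6.
Offset 15: leading byte 0xEB = 11101011 → 3-byte char #6 = EB B2 BC.
Leading byte 0xEB = 11101011 matches 1110xxxx → 3-byte sequence.
Byte 1: 0xEB = 11101011, payload 1011 (4 bits).
Byte 2: 0xB2 = 10110010 (10xxxxxx ✓), payload 110010.
Byte 3: 0xBC = 10111100 (10xxxxxx ✓), payload 111100.
Concatenate: 1011110010111100 = 0xBCBC (16 bits → U+BCBC).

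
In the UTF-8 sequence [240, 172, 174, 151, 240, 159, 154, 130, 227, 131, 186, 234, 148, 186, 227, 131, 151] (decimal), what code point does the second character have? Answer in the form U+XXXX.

U+1F682

Offset 0: leading byte 0xF0 = 11110000 → 4-byte char #1 = F0 AC AE 97.
Offset 4: leading byte 0xF0 = 11110000 → 4-byte char #2 = F0 9F 9A 82.
Leading byte 0xF0 = 11110000 matches 11110xxx → 4-byte sequence.
Byte 1: 0xF0 = 11110000, payload 000 (3 bits).
Byte 2: 0x9F = 10011111 (10xxxxxx ✓), payload 011111.
Byte 3: 0x9A = 10011010 (10xxxxxx ✓), payload 011010.
Byte 4: 0x82 = 10000010 (10xxxxxx ✓), payload 000010.
Concatenate: 000011111011010000010 = 0x1F682 (21 bits → U+1F682).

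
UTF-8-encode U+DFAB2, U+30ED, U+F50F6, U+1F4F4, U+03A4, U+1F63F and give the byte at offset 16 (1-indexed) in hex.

0xCE

1-indexed offset 16 is 0-indexed offset 15.
U+DFAB2 → 4-byte form F3 9F AA B2 at offsets 0–3.
U+30ED → 3-byte form E3 83 AD at offsets 4–6.
U+F50F6 → 4-byte form F3 B5 83 B6 at offsets 7–10.
U+1F4F4 → 4-byte form F0 9F 93 B4 at offsets 11–14.
U+03A4 → 2-byte form CE A4 at offsets 15–16.
Offset 15 falls in char 5's range; it's byte 1 of CE A4 = 0xCE.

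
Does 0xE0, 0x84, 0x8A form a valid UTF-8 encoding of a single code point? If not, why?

invalid (overlong encoding)

Leading byte 0xE0 = 11100000 → 3-byte form.
Continuation bytes all match 10xxxxxx. Payload decodes to 0x10A.
But 0x10A < 0x800, the minimum for a 3-byte sequence — this is an overlong encoding.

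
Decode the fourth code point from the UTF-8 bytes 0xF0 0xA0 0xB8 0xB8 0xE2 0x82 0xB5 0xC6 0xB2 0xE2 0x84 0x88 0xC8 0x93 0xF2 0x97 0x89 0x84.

U+2108

Offset 0: leading byte 0xF0 = 11110000 → 4-byte char #1 = F0 A0 B8 B8.
Offset 4: leading byte 0xE2 = 11100010 → 3-byte char #2 = E2 82 B5.
Offset 7: leading byte 0xC6 = 11000110 → 2-byte char #3 = C6 B2.
Offset 9: leading byte 0xE2 = 11100010 → 3-byte char #4 = E2 84 88.
Leading byte 0xE2 = 11100010 matches 1110xxxx → 3-byte sequence.
Byte 1: 0xE2 = 11100010, payload 0010 (4 bits).
Byte 2: 0x84 = 10000100 (10xxxxxx ✓), payload 000100.
Byte 3: 0x88 = 10001000 (10xxxxxx ✓), payload 001000.
Concatenate: 0010000100001000 = 0x2108 (16 bits → U+2108).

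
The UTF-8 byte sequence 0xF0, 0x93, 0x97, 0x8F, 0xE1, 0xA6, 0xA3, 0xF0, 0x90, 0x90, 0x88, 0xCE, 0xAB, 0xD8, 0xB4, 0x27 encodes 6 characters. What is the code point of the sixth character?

U+0027

Offset 0: leading byte 0xF0 = 11110000 → 4-byte char #1 = F0 93 97 8F.
Offset 4: leading byte 0xE1 = 11100001 → 3-byte char #2 = E1 A6 A3.
Offset 7: leading byte 0xF0 = 11110000 → 4-byte char #3 = F0 90 90 88.
Offset 11: leading byte 0xCE = 11001110 → 2-byte char #4 = CE AB.
Offset 13: leading byte 0xD8 = 11011000 → 2-byte char #5 = D8 B4.
Offset 15: leading byte 0x27 = 00100111 → 1-byte char #6 = 27.
Leading byte 0x27 = 00100111 matches 0xxxxxxx → 1-byte sequence.
Byte 1: 0x27 = 00100111, payload 0100111 (7 bits).
Concatenate: 0100111 = 0x27 (7 bits → U+0027).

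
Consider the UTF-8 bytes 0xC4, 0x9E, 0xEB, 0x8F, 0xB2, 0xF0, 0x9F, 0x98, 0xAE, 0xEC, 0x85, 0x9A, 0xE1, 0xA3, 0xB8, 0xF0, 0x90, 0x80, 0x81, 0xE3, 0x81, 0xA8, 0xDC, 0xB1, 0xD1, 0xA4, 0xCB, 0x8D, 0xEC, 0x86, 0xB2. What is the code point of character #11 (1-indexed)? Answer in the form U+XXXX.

Offset 0: leading byte 0xC4 = 11000100 → 2-byte char #1 = C4 9E.
Offset 2: leading byte 0xEB = 11101011 → 3-byte char #2 = EB 8F B2.
Offset 5: leading byte 0xF0 = 11110000 → 4-byte char #3 = F0 9F 98 AE.
Offset 9: leading byte 0xEC = 11101100 → 3-byte char #4 = EC 85 9A.
Offset 12: leading byte 0xE1 = 11100001 → 3-byte char #5 = E1 A3 B8.
Offset 15: leading byte 0xF0 = 11110000 → 4-byte char #6 = F0 90 80 81.
Offset 19: leading byte 0xE3 = 11100011 → 3-byte char #7 = E3 81 A8.
Offset 22: leading byte 0xDC = 11011100 → 2-byte char #8 = DC B1.
Offset 24: leading byte 0xD1 = 11010001 → 2-byte char #9 = D1 A4.
Offset 26: leading byte 0xCB = 11001011 → 2-byte char #10 = CB 8D.
Offset 28: leading byte 0xEC = 11101100 → 3-byte char #11 = EC 86 B2.
Leading byte 0xEC = 11101100 matches 1110xxxx → 3-byte sequence.
Byte 1: 0xEC = 11101100, payload 1100 (4 bits).
Byte 2: 0x86 = 10000110 (10xxxxxx ✓), payload 000110.
Byte 3: 0xB2 = 10110010 (10xxxxxx ✓), payload 110010.
Concatenate: 1100000110110010 = 0xC1B2 (16 bits → U+C1B2).

U+C1B2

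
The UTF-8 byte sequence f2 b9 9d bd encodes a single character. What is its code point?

Leading byte 0xF2 = 11110010 matches 11110xxx → 4-byte sequence.
Byte 1: 0xF2 = 11110010, payload 010 (3 bits).
Byte 2: 0xB9 = 10111001 (10xxxxxx ✓), payload 111001.
Byte 3: 0x9D = 10011101 (10xxxxxx ✓), payload 011101.
Byte 4: 0xBD = 10111101 (10xxxxxx ✓), payload 111101.
Concatenate: 010111001011101111101 = 0xB977D (21 bits → U+B977D).

U+B977D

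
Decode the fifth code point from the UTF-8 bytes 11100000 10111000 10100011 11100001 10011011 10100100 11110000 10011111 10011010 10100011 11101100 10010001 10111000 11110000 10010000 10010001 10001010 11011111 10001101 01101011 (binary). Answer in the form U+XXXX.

U+1044A

Offset 0: leading byte 0xE0 = 11100000 → 3-byte char #1 = E0 B8 A3.
Offset 3: leading byte 0xE1 = 11100001 → 3-byte char #2 = E1 9B A4.
Offset 6: leading byte 0xF0 = 11110000 → 4-byte char #3 = F0 9F 9A A3.
Offset 10: leading byte 0xEC = 11101100 → 3-byte char #4 = EC 91 B8.
Offset 13: leading byte 0xF0 = 11110000 → 4-byte char #5 = F0 90 91 8A.
Leading byte 0xF0 = 11110000 matches 11110xxx → 4-byte sequence.
Byte 1: 0xF0 = 11110000, payload 000 (3 bits).
Byte 2: 0x90 = 10010000 (10xxxxxx ✓), payload 010000.
Byte 3: 0x91 = 10010001 (10xxxxxx ✓), payload 010001.
Byte 4: 0x8A = 10001010 (10xxxxxx ✓), payload 001010.
Concatenate: 000010000010001001010 = 0x1044A (21 bits → U+1044A).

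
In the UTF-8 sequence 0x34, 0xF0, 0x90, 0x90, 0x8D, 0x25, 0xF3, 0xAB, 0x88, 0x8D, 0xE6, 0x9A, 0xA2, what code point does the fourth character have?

Offset 0: leading byte 0x34 = 00110100 → 1-byte char #1 = 34.
Offset 1: leading byte 0xF0 = 11110000 → 4-byte char #2 = F0 90 90 8D.
Offset 5: leading byte 0x25 = 00100101 → 1-byte char #3 = 25.
Offset 6: leading byte 0xF3 = 11110011 → 4-byte char #4 = F3 AB 88 8D.
Leading byte 0xF3 = 11110011 matches 11110xxx → 4-byte sequence.
Byte 1: 0xF3 = 11110011, payload 011 (3 bits).
Byte 2: 0xAB = 10101011 (10xxxxxx ✓), payload 101011.
Byte 3: 0x88 = 10001000 (10xxxxxx ✓), payload 001000.
Byte 4: 0x8D = 10001101 (10xxxxxx ✓), payload 001101.
Concatenate: 011101011001000001101 = 0xEB20D (21 bits → U+EB20D).

U+EB20D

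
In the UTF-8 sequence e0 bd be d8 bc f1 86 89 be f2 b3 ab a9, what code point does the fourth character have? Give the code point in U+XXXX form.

Offset 0: leading byte 0xE0 = 11100000 → 3-byte char #1 = E0 BD BE.
Offset 3: leading byte 0xD8 = 11011000 → 2-byte char #2 = D8 BC.
Offset 5: leading byte 0xF1 = 11110001 → 4-byte char #3 = F1 86 89 BE.
Offset 9: leading byte 0xF2 = 11110010 → 4-byte char #4 = F2 B3 AB A9.
Leading byte 0xF2 = 11110010 matches 11110xxx → 4-byte sequence.
Byte 1: 0xF2 = 11110010, payload 010 (3 bits).
Byte 2: 0xB3 = 10110011 (10xxxxxx ✓), payload 110011.
Byte 3: 0xAB = 10101011 (10xxxxxx ✓), payload 101011.
Byte 4: 0xA9 = 10101001 (10xxxxxx ✓), payload 101001.
Concatenate: 010110011101011101001 = 0xB3AE9 (21 bits → U+B3AE9).

U+B3AE9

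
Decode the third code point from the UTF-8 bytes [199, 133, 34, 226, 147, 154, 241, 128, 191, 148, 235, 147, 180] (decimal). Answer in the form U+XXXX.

Offset 0: leading byte 0xC7 = 11000111 → 2-byte char #1 = C7 85.
Offset 2: leading byte 0x22 = 00100010 → 1-byte char #2 = 22.
Offset 3: leading byte 0xE2 = 11100010 → 3-byte char #3 = E2 93 9A.
Leading byte 0xE2 = 11100010 matches 1110xxxx → 3-byte sequence.
Byte 1: 0xE2 = 11100010, payload 0010 (4 bits).
Byte 2: 0x93 = 10010011 (10xxxxxx ✓), payload 010011.
Byte 3: 0x9A = 10011010 (10xxxxxx ✓), payload 011010.
Concatenate: 0010010011011010 = 0x24DA (16 bits → U+24DA).

U+24DA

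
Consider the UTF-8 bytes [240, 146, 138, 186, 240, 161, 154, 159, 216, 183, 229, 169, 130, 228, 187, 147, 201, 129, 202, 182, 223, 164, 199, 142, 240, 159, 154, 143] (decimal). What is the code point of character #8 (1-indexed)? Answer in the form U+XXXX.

U+07E4

Offset 0: leading byte 0xF0 = 11110000 → 4-byte char #1 = F0 92 8A BA.
Offset 4: leading byte 0xF0 = 11110000 → 4-byte char #2 = F0 A1 9A 9F.
Offset 8: leading byte 0xD8 = 11011000 → 2-byte char #3 = D8 B7.
Offset 10: leading byte 0xE5 = 11100101 → 3-byte char #4 = E5 A9 82.
Offset 13: leading byte 0xE4 = 11100100 → 3-byte char #5 = E4 BB 93.
Offset 16: leading byte 0xC9 = 11001001 → 2-byte char #6 = C9 81.
Offset 18: leading byte 0xCA = 11001010 → 2-byte char #7 = CA B6.
Offset 20: leading byte 0xDF = 11011111 → 2-byte char #8 = DF A4.
Leading byte 0xDF = 11011111 matches 110xxxxx → 2-byte sequence.
Byte 1: 0xDF = 11011111, payload 11111 (5 bits).
Byte 2: 0xA4 = 10100100 (10xxxxxx ✓), payload 100100.
Concatenate: 11111100100 = 0x7E4 (11 bits → U+07E4).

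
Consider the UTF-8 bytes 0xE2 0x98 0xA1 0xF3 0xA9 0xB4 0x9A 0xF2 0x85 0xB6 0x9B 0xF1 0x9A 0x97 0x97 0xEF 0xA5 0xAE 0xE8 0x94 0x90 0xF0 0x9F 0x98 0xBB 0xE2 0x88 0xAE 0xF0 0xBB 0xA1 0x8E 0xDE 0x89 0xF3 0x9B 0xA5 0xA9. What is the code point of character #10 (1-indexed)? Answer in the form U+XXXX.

U+0789

Offset 0: leading byte 0xE2 = 11100010 → 3-byte char #1 = E2 98 A1.
Offset 3: leading byte 0xF3 = 11110011 → 4-byte char #2 = F3 A9 B4 9A.
Offset 7: leading byte 0xF2 = 11110010 → 4-byte char #3 = F2 85 B6 9B.
Offset 11: leading byte 0xF1 = 11110001 → 4-byte char #4 = F1 9A 97 97.
Offset 15: leading byte 0xEF = 11101111 → 3-byte char #5 = EF A5 AE.
Offset 18: leading byte 0xE8 = 11101000 → 3-byte char #6 = E8 94 90.
Offset 21: leading byte 0xF0 = 11110000 → 4-byte char #7 = F0 9F 98 BB.
Offset 25: leading byte 0xE2 = 11100010 → 3-byte char #8 = E2 88 AE.
Offset 28: leading byte 0xF0 = 11110000 → 4-byte char #9 = F0 BB A1 8E.
Offset 32: leading byte 0xDE = 11011110 → 2-byte char #10 = DE 89.
Leading byte 0xDE = 11011110 matches 110xxxxx → 2-byte sequence.
Byte 1: 0xDE = 11011110, payload 11110 (5 bits).
Byte 2: 0x89 = 10001001 (10xxxxxx ✓), payload 001001.
Concatenate: 11110001001 = 0x789 (11 bits → U+0789).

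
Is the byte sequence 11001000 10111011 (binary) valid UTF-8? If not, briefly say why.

Leading byte 0xC8 = 11001000 → 2-byte form.
Continuation bytes 0xBB=10111011 all match 10xxxxxx.
Decoded value 0x23B is ≥ 0x80 (shortest form) and not a surrogate.

valid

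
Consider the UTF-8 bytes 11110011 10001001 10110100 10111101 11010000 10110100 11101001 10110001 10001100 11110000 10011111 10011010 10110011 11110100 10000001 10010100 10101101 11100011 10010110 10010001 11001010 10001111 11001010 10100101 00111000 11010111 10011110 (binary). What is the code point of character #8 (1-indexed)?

U+02A5

Offset 0: leading byte 0xF3 = 11110011 → 4-byte char #1 = F3 89 B4 BD.
Offset 4: leading byte 0xD0 = 11010000 → 2-byte char #2 = D0 B4.
Offset 6: leading byte 0xE9 = 11101001 → 3-byte char #3 = E9 B1 8C.
Offset 9: leading byte 0xF0 = 11110000 → 4-byte char #4 = F0 9F 9A B3.
Offset 13: leading byte 0xF4 = 11110100 → 4-byte char #5 = F4 81 94 AD.
Offset 17: leading byte 0xE3 = 11100011 → 3-byte char #6 = E3 96 91.
Offset 20: leading byte 0xCA = 11001010 → 2-byte char #7 = CA 8F.
Offset 22: leading byte 0xCA = 11001010 → 2-byte char #8 = CA A5.
Leading byte 0xCA = 11001010 matches 110xxxxx → 2-byte sequence.
Byte 1: 0xCA = 11001010, payload 01010 (5 bits).
Byte 2: 0xA5 = 10100101 (10xxxxxx ✓), payload 100101.
Concatenate: 01010100101 = 0x2A5 (11 bits → U+02A5).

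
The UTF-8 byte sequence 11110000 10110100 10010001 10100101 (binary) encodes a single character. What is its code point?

Leading byte 0xF0 = 11110000 matches 11110xxx → 4-byte sequence.
Byte 1: 0xF0 = 11110000, payload 000 (3 bits).
Byte 2: 0xB4 = 10110100 (10xxxxxx ✓), payload 110100.
Byte 3: 0x91 = 10010001 (10xxxxxx ✓), payload 010001.
Byte 4: 0xA5 = 10100101 (10xxxxxx ✓), payload 100101.
Concatenate: 000110100010001100101 = 0x34465 (21 bits → U+34465).

U+34465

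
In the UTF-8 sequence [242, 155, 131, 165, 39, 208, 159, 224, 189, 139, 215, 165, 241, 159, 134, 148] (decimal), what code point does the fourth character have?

U+0F4B

Offset 0: leading byte 0xF2 = 11110010 → 4-byte char #1 = F2 9B 83 A5.
Offset 4: leading byte 0x27 = 00100111 → 1-byte char #2 = 27.
Offset 5: leading byte 0xD0 = 11010000 → 2-byte char #3 = D0 9F.
Offset 7: leading byte 0xE0 = 11100000 → 3-byte char #4 = E0 BD 8B.
Leading byte 0xE0 = 11100000 matches 1110xxxx → 3-byte sequence.
Byte 1: 0xE0 = 11100000, payload 0000 (4 bits).
Byte 2: 0xBD = 10111101 (10xxxxxx ✓), payload 111101.
Byte 3: 0x8B = 10001011 (10xxxxxx ✓), payload 001011.
Concatenate: 0000111101001011 = 0xF4B (16 bits → U+0F4B).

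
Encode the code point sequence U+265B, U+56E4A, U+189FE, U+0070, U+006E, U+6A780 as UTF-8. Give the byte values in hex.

U+265B: 3-byte form → E2 99 9B.
U+56E4A: 4-byte form → F1 96 B9 8A.
U+189FE: 4-byte form → F0 98 A7 BE.
U+0070: 1-byte form → 70.
U+006E: 1-byte form → 6E.
U+6A780: 4-byte form → F1 AA 9E 80.
Concatenated (17 bytes): E2 99 9B F1 96 B9 8A F0 98 A7 BE 70 6E F1 AA 9E 80.

E2 99 9B F1 96 B9 8A F0 98 A7 BE 70 6E F1 AA 9E 80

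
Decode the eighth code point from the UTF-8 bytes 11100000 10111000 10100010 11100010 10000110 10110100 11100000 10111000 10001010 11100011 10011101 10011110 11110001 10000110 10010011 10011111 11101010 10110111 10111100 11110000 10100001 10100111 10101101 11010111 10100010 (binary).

Offset 0: leading byte 0xE0 = 11100000 → 3-byte char #1 = E0 B8 A2.
Offset 3: leading byte 0xE2 = 11100010 → 3-byte char #2 = E2 86 B4.
Offset 6: leading byte 0xE0 = 11100000 → 3-byte char #3 = E0 B8 8A.
Offset 9: leading byte 0xE3 = 11100011 → 3-byte char #4 = E3 9D 9E.
Offset 12: leading byte 0xF1 = 11110001 → 4-byte char #5 = F1 86 93 9F.
Offset 16: leading byte 0xEA = 11101010 → 3-byte char #6 = EA B7 BC.
Offset 19: leading byte 0xF0 = 11110000 → 4-byte char #7 = F0 A1 A7 AD.
Offset 23: leading byte 0xD7 = 11010111 → 2-byte char #8 = D7 A2.
Leading byte 0xD7 = 11010111 matches 110xxxxx → 2-byte sequence.
Byte 1: 0xD7 = 11010111, payload 10111 (5 bits).
Byte 2: 0xA2 = 10100010 (10xxxxxx ✓), payload 100010.
Concatenate: 10111100010 = 0x5E2 (11 bits → U+05E2).

U+05E2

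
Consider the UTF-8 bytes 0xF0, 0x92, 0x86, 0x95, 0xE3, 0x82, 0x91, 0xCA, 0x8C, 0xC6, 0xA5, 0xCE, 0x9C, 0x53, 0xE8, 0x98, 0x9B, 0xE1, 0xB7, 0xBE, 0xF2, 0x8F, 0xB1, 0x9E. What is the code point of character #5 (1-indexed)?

U+039C

Offset 0: leading byte 0xF0 = 11110000 → 4-byte char #1 = F0 92 86 95.
Offset 4: leading byte 0xE3 = 11100011 → 3-byte char #2 = E3 82 91.
Offset 7: leading byte 0xCA = 11001010 → 2-byte char #3 = CA 8C.
Offset 9: leading byte 0xC6 = 11000110 → 2-byte char #4 = C6 A5.
Offset 11: leading byte 0xCE = 11001110 → 2-byte char #5 = CE 9C.
Leading byte 0xCE = 11001110 matches 110xxxxx → 2-byte sequence.
Byte 1: 0xCE = 11001110, payload 01110 (5 bits).
Byte 2: 0x9C = 10011100 (10xxxxxx ✓), payload 011100.
Concatenate: 01110011100 = 0x39C (11 bits → U+039C).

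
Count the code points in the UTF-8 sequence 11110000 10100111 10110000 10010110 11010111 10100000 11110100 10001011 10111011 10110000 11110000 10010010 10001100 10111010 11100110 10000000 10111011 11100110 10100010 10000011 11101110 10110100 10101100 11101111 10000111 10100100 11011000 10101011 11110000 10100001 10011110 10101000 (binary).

Byte at offset 0: 0xF0 = 11110000 → 4-byte char (#1). Advance 4.
Byte at offset 4: 0xD7 = 11010111 → 2-byte char (#2). Advance 2.
Byte at offset 6: 0xF4 = 11110100 → 4-byte char (#3). Advance 4.
Byte at offset 10: 0xF0 = 11110000 → 4-byte char (#4). Advance 4.
Byte at offset 14: 0xE6 = 11100110 → 3-byte char (#5). Advance 3.
Byte at offset 17: 0xE6 = 11100110 → 3-byte char (#6). Advance 3.
Byte at offset 20: 0xEE = 11101110 → 3-byte char (#7). Advance 3.
Byte at offset 23: 0xEF = 11101111 → 3-byte char (#8). Advance 3.
Byte at offset 26: 0xD8 = 11011000 → 2-byte char (#9). Advance 2.
Byte at offset 28: 0xF0 = 11110000 → 4-byte char (#10). Advance 4.
Reached end at offset 32 after 10 code points.

10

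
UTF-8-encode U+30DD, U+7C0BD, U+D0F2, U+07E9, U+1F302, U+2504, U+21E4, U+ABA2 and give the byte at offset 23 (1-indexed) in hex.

0xEA

1-indexed offset 23 is 0-indexed offset 22.
U+30DD → 3-byte form E3 83 9D at offsets 0–2.
U+7C0BD → 4-byte form F1 BC 82 BD at offsets 3–6.
U+D0F2 → 3-byte form ED 83 B2 at offsets 7–9.
U+07E9 → 2-byte form DF A9 at offsets 10–11.
U+1F302 → 4-byte form F0 9F 8C 82 at offsets 12–15.
U+2504 → 3-byte form E2 94 84 at offsets 16–18.
U+21E4 → 3-byte form E2 87 A4 at offsets 19–21.
U+ABA2 → 3-byte form EA AE A2 at offsets 22–24.
Offset 22 falls in char 8's range; it's byte 1 of EA AE A2 = 0xEA.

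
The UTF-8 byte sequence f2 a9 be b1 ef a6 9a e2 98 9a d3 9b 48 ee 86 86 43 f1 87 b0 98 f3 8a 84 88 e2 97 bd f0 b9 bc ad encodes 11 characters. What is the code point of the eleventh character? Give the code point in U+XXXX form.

U+39F2D

Offset 0: leading byte 0xF2 = 11110010 → 4-byte char #1 = F2 A9 BE B1.
Offset 4: leading byte 0xEF = 11101111 → 3-byte char #2 = EF A6 9A.
Offset 7: leading byte 0xE2 = 11100010 → 3-byte char #3 = E2 98 9A.
Offset 10: leading byte 0xD3 = 11010011 → 2-byte char #4 = D3 9B.
Offset 12: leading byte 0x48 = 01001000 → 1-byte char #5 = 48.
Offset 13: leading byte 0xEE = 11101110 → 3-byte char #6 = EE 86 86.
Offset 16: leading byte 0x43 = 01000011 → 1-byte char #7 = 43.
Offset 17: leading byte 0xF1 = 11110001 → 4-byte char #8 = F1 87 B0 98.
Offset 21: leading byte 0xF3 = 11110011 → 4-byte char #9 = F3 8A 84 88.
Offset 25: leading byte 0xE2 = 11100010 → 3-byte char #10 = E2 97 BD.
Offset 28: leading byte 0xF0 = 11110000 → 4-byte char #11 = F0 B9 BC AD.
Leading byte 0xF0 = 11110000 matches 11110xxx → 4-byte sequence.
Byte 1: 0xF0 = 11110000, payload 000 (3 bits).
Byte 2: 0xB9 = 10111001 (10xxxxxx ✓), payload 111001.
Byte 3: 0xBC = 10111100 (10xxxxxx ✓), payload 111100.
Byte 4: 0xAD = 10101101 (10xxxxxx ✓), payload 101101.
Concatenate: 000111001111100101101 = 0x39F2D (21 bits → U+39F2D).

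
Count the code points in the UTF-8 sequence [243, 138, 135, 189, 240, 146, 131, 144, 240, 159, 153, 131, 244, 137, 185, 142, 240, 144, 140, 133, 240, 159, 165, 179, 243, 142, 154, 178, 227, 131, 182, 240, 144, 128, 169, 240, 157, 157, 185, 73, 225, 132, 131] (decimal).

Byte at offset 0: 0xF3 = 11110011 → 4-byte char (#1). Advance 4.
Byte at offset 4: 0xF0 = 11110000 → 4-byte char (#2). Advance 4.
Byte at offset 8: 0xF0 = 11110000 → 4-byte char (#3). Advance 4.
Byte at offset 12: 0xF4 = 11110100 → 4-byte char (#4). Advance 4.
Byte at offset 16: 0xF0 = 11110000 → 4-byte char (#5). Advance 4.
Byte at offset 20: 0xF0 = 11110000 → 4-byte char (#6). Advance 4.
Byte at offset 24: 0xF3 = 11110011 → 4-byte char (#7). Advance 4.
Byte at offset 28: 0xE3 = 11100011 → 3-byte char (#8). Advance 3.
Byte at offset 31: 0xF0 = 11110000 → 4-byte char (#9). Advance 4.
Byte at offset 35: 0xF0 = 11110000 → 4-byte char (#10). Advance 4.
Byte at offset 39: 0x49 = 01001001 → 1-byte char (#11). Advance 1.
Byte at offset 40: 0xE1 = 11100001 → 3-byte char (#12). Advance 3.
Reached end at offset 43 after 12 code points.

12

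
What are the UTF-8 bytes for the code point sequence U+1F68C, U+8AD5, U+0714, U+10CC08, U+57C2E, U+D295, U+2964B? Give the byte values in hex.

F0 9F 9A 8C E8 AB 95 DC 94 F4 8C B0 88 F1 97 B0 AE ED 8A 95 F0 A9 99 8B

U+1F68C: 4-byte form → F0 9F 9A 8C.
U+8AD5: 3-byte form → E8 AB 95.
U+0714: 2-byte form → DC 94.
U+10CC08: 4-byte form → F4 8C B0 88.
U+57C2E: 4-byte form → F1 97 B0 AE.
U+D295: 3-byte form → ED 8A 95.
U+2964B: 4-byte form → F0 A9 99 8B.
Concatenated (24 bytes): F0 9F 9A 8C E8 AB 95 DC 94 F4 8C B0 88 F1 97 B0 AE ED 8A 95 F0 A9 99 8B.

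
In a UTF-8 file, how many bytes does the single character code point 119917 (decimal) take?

4

U+1D46D = 0x1D46D. UTF-8 uses 1 byte below 0x80, 2 below 0x800, 3 below 0x10000, 4 up to 0x10FFFF. 0x1D46D is in U+10000–U+10FFFF → 4 bytes.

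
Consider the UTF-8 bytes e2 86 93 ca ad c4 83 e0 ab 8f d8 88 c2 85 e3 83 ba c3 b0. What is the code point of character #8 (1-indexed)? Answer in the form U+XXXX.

U+00F0

Offset 0: leading byte 0xE2 = 11100010 → 3-byte char #1 = E2 86 93.
Offset 3: leading byte 0xCA = 11001010 → 2-byte char #2 = CA AD.
Offset 5: leading byte 0xC4 = 11000100 → 2-byte char #3 = C4 83.
Offset 7: leading byte 0xE0 = 11100000 → 3-byte char #4 = E0 AB 8F.
Offset 10: leading byte 0xD8 = 11011000 → 2-byte char #5 = D8 88.
Offset 12: leading byte 0xC2 = 11000010 → 2-byte char #6 = C2 85.
Offset 14: leading byte 0xE3 = 11100011 → 3-byte char #7 = E3 83 BA.
Offset 17: leading byte 0xC3 = 11000011 → 2-byte char #8 = C3 B0.
Leading byte 0xC3 = 11000011 matches 110xxxxx → 2-byte sequence.
Byte 1: 0xC3 = 11000011, payload 00011 (5 bits).
Byte 2: 0xB0 = 10110000 (10xxxxxx ✓), payload 110000.
Concatenate: 00011110000 = 0xF0 (11 bits → U+00F0).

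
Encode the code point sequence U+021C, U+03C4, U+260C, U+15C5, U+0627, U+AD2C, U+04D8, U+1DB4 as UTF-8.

C8 9C CF 84 E2 98 8C E1 97 85 D8 A7 EA B4 AC D3 98 E1 B6 B4

U+021C: 2-byte form → C8 9C.
U+03C4: 2-byte form → CF 84.
U+260C: 3-byte form → E2 98 8C.
U+15C5: 3-byte form → E1 97 85.
U+0627: 2-byte form → D8 A7.
U+AD2C: 3-byte form → EA B4 AC.
U+04D8: 2-byte form → D3 98.
U+1DB4: 3-byte form → E1 B6 B4.
Concatenated (20 bytes): C8 9C CF 84 E2 98 8C E1 97 85 D8 A7 EA B4 AC D3 98 E1 B6 B4.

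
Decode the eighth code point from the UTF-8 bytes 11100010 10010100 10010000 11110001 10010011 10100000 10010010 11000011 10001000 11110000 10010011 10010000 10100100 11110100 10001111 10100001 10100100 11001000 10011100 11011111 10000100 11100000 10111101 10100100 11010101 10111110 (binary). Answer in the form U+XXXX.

U+0F64

Offset 0: leading byte 0xE2 = 11100010 → 3-byte char #1 = E2 94 90.
Offset 3: leading byte 0xF1 = 11110001 → 4-byte char #2 = F1 93 A0 92.
Offset 7: leading byte 0xC3 = 11000011 → 2-byte char #3 = C3 88.
Offset 9: leading byte 0xF0 = 11110000 → 4-byte char #4 = F0 93 90 A4.
Offset 13: leading byte 0xF4 = 11110100 → 4-byte char #5 = F4 8F A1 A4.
Offset 17: leading byte 0xC8 = 11001000 → 2-byte char #6 = C8 9C.
Offset 19: leading byte 0xDF = 11011111 → 2-byte char #7 = DF 84.
Offset 21: leading byte 0xE0 = 11100000 → 3-byte char #8 = E0 BD A4.
Leading byte 0xE0 = 11100000 matches 1110xxxx → 3-byte sequence.
Byte 1: 0xE0 = 11100000, payload 0000 (4 bits).
Byte 2: 0xBD = 10111101 (10xxxxxx ✓), payload 111101.
Byte 3: 0xA4 = 10100100 (10xxxxxx ✓), payload 100100.
Concatenate: 0000111101100100 = 0xF64 (16 bits → U+0F64).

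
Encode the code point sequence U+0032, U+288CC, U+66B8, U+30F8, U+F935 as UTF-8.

32 F0 A8 A3 8C E6 9A B8 E3 83 B8 EF A4 B5

U+0032: 1-byte form → 32.
U+288CC: 4-byte form → F0 A8 A3 8C.
U+66B8: 3-byte form → E6 9A B8.
U+30F8: 3-byte form → E3 83 B8.
U+F935: 3-byte form → EF A4 B5.
Concatenated (14 bytes): 32 F0 A8 A3 8C E6 9A B8 E3 83 B8 EF A4 B5.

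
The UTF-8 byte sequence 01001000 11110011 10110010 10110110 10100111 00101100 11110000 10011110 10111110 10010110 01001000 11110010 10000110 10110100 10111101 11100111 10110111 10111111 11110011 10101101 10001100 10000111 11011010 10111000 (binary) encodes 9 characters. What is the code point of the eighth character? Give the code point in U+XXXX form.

Offset 0: leading byte 0x48 = 01001000 → 1-byte char #1 = 48.
Offset 1: leading byte 0xF3 = 11110011 → 4-byte char #2 = F3 B2 B6 A7.
Offset 5: leading byte 0x2C = 00101100 → 1-byte char #3 = 2C.
Offset 6: leading byte 0xF0 = 11110000 → 4-byte char #4 = F0 9E BE 96.
Offset 10: leading byte 0x48 = 01001000 → 1-byte char #5 = 48.
Offset 11: leading byte 0xF2 = 11110010 → 4-byte char #6 = F2 86 B4 BD.
Offset 15: leading byte 0xE7 = 11100111 → 3-byte char #7 = E7 B7 BF.
Offset 18: leading byte 0xF3 = 11110011 → 4-byte char #8 = F3 AD 8C 87.
Leading byte 0xF3 = 11110011 matches 11110xxx → 4-byte sequence.
Byte 1: 0xF3 = 11110011, payload 011 (3 bits).
Byte 2: 0xAD = 10101101 (10xxxxxx ✓), payload 101101.
Byte 3: 0x8C = 10001100 (10xxxxxx ✓), payload 001100.
Byte 4: 0x87 = 10000111 (10xxxxxx ✓), payload 000111.
Concatenate: 011101101001100000111 = 0xED307 (21 bits → U+ED307).

U+ED307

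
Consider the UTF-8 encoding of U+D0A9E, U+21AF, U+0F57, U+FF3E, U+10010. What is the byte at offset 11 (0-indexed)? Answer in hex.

0xBC

U+D0A9E → 4-byte form F3 90 AA 9E at offsets 0–3.
U+21AF → 3-byte form E2 86 AF at offsets 4–6.
U+0F57 → 3-byte form E0 BD 97 at offsets 7–9.
U+FF3E → 3-byte form EF BC BE at offsets 10–12.
Offset 11 falls in char 4's range; it's byte 2 of EF BC BE = 0xBC.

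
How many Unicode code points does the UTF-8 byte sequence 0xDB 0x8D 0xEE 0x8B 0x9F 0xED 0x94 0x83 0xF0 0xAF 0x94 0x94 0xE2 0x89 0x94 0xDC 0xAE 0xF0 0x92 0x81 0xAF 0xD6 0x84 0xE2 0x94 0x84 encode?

Byte at offset 0: 0xDB = 11011011 → 2-byte char (#1). Advance 2.
Byte at offset 2: 0xEE = 11101110 → 3-byte char (#2). Advance 3.
Byte at offset 5: 0xED = 11101101 → 3-byte char (#3). Advance 3.
Byte at offset 8: 0xF0 = 11110000 → 4-byte char (#4). Advance 4.
Byte at offset 12: 0xE2 = 11100010 → 3-byte char (#5). Advance 3.
Byte at offset 15: 0xDC = 11011100 → 2-byte char (#6). Advance 2.
Byte at offset 17: 0xF0 = 11110000 → 4-byte char (#7). Advance 4.
Byte at offset 21: 0xD6 = 11010110 → 2-byte char (#8). Advance 2.
Byte at offset 23: 0xE2 = 11100010 → 3-byte char (#9). Advance 3.
Reached end at offset 26 after 9 code points.

9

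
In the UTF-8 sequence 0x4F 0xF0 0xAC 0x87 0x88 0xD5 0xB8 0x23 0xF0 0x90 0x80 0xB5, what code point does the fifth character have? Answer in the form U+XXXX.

U+10035

Offset 0: leading byte 0x4F = 01001111 → 1-byte char #1 = 4F.
Offset 1: leading byte 0xF0 = 11110000 → 4-byte char #2 = F0 AC 87 88.
Offset 5: leading byte 0xD5 = 11010101 → 2-byte char #3 = D5 B8.
Offset 7: leading byte 0x23 = 00100011 → 1-byte char #4 = 23.
Offset 8: leading byte 0xF0 = 11110000 → 4-byte char #5 = F0 90 80 B5.
Leading byte 0xF0 = 11110000 matches 11110xxx → 4-byte sequence.
Byte 1: 0xF0 = 11110000, payload 000 (3 bits).
Byte 2: 0x90 = 10010000 (10xxxxxx ✓), payload 010000.
Byte 3: 0x80 = 10000000 (10xxxxxx ✓), payload 000000.
Byte 4: 0xB5 = 10110101 (10xxxxxx ✓), payload 110101.
Concatenate: 000010000000000110101 = 0x10035 (21 bits → U+10035).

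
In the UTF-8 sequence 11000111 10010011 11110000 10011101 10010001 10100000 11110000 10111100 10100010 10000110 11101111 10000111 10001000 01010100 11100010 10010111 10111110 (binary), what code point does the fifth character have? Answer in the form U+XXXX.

U+0054

Offset 0: leading byte 0xC7 = 11000111 → 2-byte char #1 = C7 93.
Offset 2: leading byte 0xF0 = 11110000 → 4-byte char #2 = F0 9D 91 A0.
Offset 6: leading byte 0xF0 = 11110000 → 4-byte char #3 = F0 BC A2 86.
Offset 10: leading byte 0xEF = 11101111 → 3-byte char #4 = EF 87 88.
Offset 13: leading byte 0x54 = 01010100 → 1-byte char #5 = 54.
Leading byte 0x54 = 01010100 matches 0xxxxxxx → 1-byte sequence.
Byte 1: 0x54 = 01010100, payload 1010100 (7 bits).
Concatenate: 1010100 = 0x54 (7 bits → U+0054).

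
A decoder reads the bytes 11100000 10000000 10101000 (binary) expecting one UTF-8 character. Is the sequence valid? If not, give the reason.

Leading byte 0xE0 = 11100000 → 3-byte form.
Continuation bytes all match 10xxxxxx. Payload decodes to 0x28.
But 0x28 < 0x800, the minimum for a 3-byte sequence — this is an overlong encoding.

invalid (overlong encoding)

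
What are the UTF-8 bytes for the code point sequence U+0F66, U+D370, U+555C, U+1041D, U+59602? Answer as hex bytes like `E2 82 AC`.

E0 BD A6 ED 8D B0 E5 95 9C F0 90 90 9D F1 99 98 82

U+0F66: 3-byte form → E0 BD A6.
U+D370: 3-byte form → ED 8D B0.
U+555C: 3-byte form → E5 95 9C.
U+1041D: 4-byte form → F0 90 90 9D.
U+59602: 4-byte form → F1 99 98 82.
Concatenated (17 bytes): E0 BD A6 ED 8D B0 E5 95 9C F0 90 90 9D F1 99 98 82.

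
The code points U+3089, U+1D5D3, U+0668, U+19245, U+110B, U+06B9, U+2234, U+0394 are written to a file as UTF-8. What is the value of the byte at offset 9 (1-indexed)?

1-indexed offset 9 is 0-indexed offset 8.
U+3089 → 3-byte form E3 82 89 at offsets 0–2.
U+1D5D3 → 4-byte form F0 9D 97 93 at offsets 3–6.
U+0668 → 2-byte form D9 A8 at offsets 7–8.
Offset 8 falls in char 3's range; it's byte 2 of D9 A8 = 0xA8.

0xA8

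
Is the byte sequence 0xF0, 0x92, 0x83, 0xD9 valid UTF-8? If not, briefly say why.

Leading byte 0xF0 = 11110000 → 4-byte form.
Byte 4 is 0xD9 = 11011001, which is not 10xxxxxx — expected a continuation byte.

invalid (non-continuation byte where continuation expected)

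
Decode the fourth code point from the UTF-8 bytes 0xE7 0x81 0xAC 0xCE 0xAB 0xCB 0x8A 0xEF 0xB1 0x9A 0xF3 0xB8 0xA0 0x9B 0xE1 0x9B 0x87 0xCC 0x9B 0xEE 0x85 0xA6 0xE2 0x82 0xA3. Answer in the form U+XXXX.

Offset 0: leading byte 0xE7 = 11100111 → 3-byte char #1 = E7 81 AC.
Offset 3: leading byte 0xCE = 11001110 → 2-byte char #2 = CE AB.
Offset 5: leading byte 0xCB = 11001011 → 2-byte char #3 = CB 8A.
Offset 7: leading byte 0xEF = 11101111 → 3-byte char #4 = EF B1 9A.
Leading byte 0xEF = 11101111 matches 1110xxxx → 3-byte sequence.
Byte 1: 0xEF = 11101111, payload 1111 (4 bits).
Byte 2: 0xB1 = 10110001 (10xxxxxx ✓), payload 110001.
Byte 3: 0x9A = 10011010 (10xxxxxx ✓), payload 011010.
Concatenate: 1111110001011010 = 0xFC5A (16 bits → U+FC5A).

U+FC5A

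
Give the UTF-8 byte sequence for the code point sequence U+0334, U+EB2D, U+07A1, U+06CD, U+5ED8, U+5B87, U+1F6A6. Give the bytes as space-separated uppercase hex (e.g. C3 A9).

U+0334: 2-byte form → CC B4.
U+EB2D: 3-byte form → EE AC AD.
U+07A1: 2-byte form → DE A1.
U+06CD: 2-byte form → DB 8D.
U+5ED8: 3-byte form → E5 BB 98.
U+5B87: 3-byte form → E5 AE 87.
U+1F6A6: 4-byte form → F0 9F 9A A6.
Concatenated (19 bytes): CC B4 EE AC AD DE A1 DB 8D E5 BB 98 E5 AE 87 F0 9F 9A A6.

CC B4 EE AC AD DE A1 DB 8D E5 BB 98 E5 AE 87 F0 9F 9A A6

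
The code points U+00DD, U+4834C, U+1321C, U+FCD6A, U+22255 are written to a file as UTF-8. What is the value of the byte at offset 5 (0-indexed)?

0x8C

U+00DD → 2-byte form C3 9D at offsets 0–1.
U+4834C → 4-byte form F1 88 8D 8C at offsets 2–5.
Offset 5 falls in char 2's range; it's byte 4 of F1 88 8D 8C = 0x8C.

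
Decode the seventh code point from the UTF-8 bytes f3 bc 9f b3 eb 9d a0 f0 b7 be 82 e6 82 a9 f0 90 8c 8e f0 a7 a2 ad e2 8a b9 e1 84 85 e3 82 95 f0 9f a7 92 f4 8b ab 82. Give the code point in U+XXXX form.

Offset 0: leading byte 0xF3 = 11110011 → 4-byte char #1 = F3 BC 9F B3.
Offset 4: leading byte 0xEB = 11101011 → 3-byte char #2 = EB 9D A0.
Offset 7: leading byte 0xF0 = 11110000 → 4-byte char #3 = F0 B7 BE 82.
Offset 11: leading byte 0xE6 = 11100110 → 3-byte char #4 = E6 82 A9.
Offset 14: leading byte 0xF0 = 11110000 → 4-byte char #5 = F0 90 8C 8E.
Offset 18: leading byte 0xF0 = 11110000 → 4-byte char #6 = F0 A7 A2 AD.
Offset 22: leading byte 0xE2 = 11100010 → 3-byte char #7 = E2 8A B9.
Leading byte 0xE2 = 11100010 matches 1110xxxx → 3-byte sequence.
Byte 1: 0xE2 = 11100010, payload 0010 (4 bits).
Byte 2: 0x8A = 10001010 (10xxxxxx ✓), payload 001010.
Byte 3: 0xB9 = 10111001 (10xxxxxx ✓), payload 111001.
Concatenate: 0010001010111001 = 0x22B9 (16 bits → U+22B9).

U+22B9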